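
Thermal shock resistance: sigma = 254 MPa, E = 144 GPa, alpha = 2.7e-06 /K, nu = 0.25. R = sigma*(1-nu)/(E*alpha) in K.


R = 254*(1-0.25)/(144*1000*2.7e-06) = 490 K

490


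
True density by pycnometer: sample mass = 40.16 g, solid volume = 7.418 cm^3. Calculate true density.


TD = 40.16 / 7.418 = 5.414 g/cm^3

5.414


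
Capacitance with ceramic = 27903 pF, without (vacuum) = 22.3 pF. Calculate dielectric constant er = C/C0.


er = 27903 / 22.3 = 1251.26

1251.26


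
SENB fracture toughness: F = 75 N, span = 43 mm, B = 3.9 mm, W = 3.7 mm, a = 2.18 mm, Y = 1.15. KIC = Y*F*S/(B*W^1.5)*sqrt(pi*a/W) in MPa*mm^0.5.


KIC = 1.15*75*43/(3.9*3.7^1.5)*sqrt(pi*2.18/3.7) = 181.79

181.79


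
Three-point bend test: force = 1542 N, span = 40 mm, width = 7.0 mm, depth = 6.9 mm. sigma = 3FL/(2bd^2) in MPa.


sigma = 3*1542*40/(2*7.0*6.9^2) = 277.6 MPa

277.6


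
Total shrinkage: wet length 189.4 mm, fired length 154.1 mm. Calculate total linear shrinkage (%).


TS = (189.4 - 154.1) / 189.4 * 100 = 18.64%

18.64


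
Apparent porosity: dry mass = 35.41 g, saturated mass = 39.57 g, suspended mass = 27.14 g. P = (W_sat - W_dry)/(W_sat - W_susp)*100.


P = (39.57 - 35.41) / (39.57 - 27.14) * 100 = 4.16 / 12.43 * 100 = 33.5%

33.5


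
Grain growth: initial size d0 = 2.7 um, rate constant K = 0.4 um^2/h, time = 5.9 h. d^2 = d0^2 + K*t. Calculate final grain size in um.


d^2 = 2.7^2 + 0.4*5.9 = 9.65
d = sqrt(9.65) = 3.11 um

3.11


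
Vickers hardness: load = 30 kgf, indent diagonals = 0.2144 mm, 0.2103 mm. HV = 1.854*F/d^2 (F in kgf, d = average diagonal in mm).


d_avg = (0.2144+0.2103)/2 = 0.21235 mm
HV = 1.854*30/0.21235^2 = 1233

1233


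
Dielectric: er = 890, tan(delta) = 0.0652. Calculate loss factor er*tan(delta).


Loss = 890 * 0.0652 = 58.028

58.028


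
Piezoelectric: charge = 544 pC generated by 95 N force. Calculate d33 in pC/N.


d33 = 544 / 95 = 5.7 pC/N

5.7


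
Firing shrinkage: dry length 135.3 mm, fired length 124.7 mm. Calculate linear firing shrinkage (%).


FS = (135.3 - 124.7) / 135.3 * 100 = 7.83%

7.83


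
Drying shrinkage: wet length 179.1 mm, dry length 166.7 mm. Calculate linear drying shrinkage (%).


DS = (179.1 - 166.7) / 179.1 * 100 = 6.92%

6.92


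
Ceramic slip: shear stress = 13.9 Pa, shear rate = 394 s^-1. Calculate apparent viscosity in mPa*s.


eta = tau/gamma * 1000 = 13.9/394 * 1000 = 35.3 mPa*s

35.3


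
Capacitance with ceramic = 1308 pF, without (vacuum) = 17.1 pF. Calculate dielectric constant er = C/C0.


er = 1308 / 17.1 = 76.49

76.49


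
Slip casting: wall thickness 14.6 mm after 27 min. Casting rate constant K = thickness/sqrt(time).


K = 14.6 / sqrt(27) = 14.6 / 5.1962 = 2.81 mm/min^0.5

2.81


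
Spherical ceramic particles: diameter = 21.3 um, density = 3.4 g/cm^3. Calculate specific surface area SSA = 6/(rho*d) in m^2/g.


SSA = 6 / (3.4 * 21.3) = 0.083 m^2/g

0.083


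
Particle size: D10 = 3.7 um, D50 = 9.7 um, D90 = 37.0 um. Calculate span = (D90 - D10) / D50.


Span = (37.0 - 3.7) / 9.7 = 33.3 / 9.7 = 3.433

3.433


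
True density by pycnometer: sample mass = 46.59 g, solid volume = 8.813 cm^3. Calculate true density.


TD = 46.59 / 8.813 = 5.287 g/cm^3

5.287


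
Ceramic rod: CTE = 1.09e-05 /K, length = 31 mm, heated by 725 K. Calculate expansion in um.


dL = 1.09e-05 * 31 * 725 * 1000 = 244.978 um

244.978


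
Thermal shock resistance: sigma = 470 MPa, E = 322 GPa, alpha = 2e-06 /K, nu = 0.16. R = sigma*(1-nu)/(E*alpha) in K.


R = 470*(1-0.16)/(322*1000*2e-06) = 613 K

613


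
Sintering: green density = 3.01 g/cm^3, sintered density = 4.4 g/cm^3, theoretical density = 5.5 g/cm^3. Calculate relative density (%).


Relative = 4.4 / 5.5 * 100 = 80.0%

80.0


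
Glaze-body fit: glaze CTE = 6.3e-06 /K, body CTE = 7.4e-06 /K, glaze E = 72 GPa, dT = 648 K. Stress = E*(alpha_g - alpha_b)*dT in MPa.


Stress = 72*1000*(6.3e-06 - 7.4e-06)*648 = -51.3 MPa

-51.3


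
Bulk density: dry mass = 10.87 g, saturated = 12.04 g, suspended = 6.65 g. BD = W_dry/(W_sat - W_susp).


BD = 10.87 / (12.04 - 6.65) = 10.87 / 5.39 = 2.017 g/cm^3

2.017


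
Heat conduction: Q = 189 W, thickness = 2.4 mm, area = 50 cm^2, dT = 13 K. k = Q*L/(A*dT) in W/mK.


k = 189*2.4/1000/(50/10000*13) = 6.98 W/mK

6.98


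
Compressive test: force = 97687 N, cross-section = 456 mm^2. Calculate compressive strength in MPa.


CS = 97687 / 456 = 214.2 MPa

214.2


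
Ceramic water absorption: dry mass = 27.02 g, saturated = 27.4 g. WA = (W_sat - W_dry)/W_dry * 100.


WA = (27.4 - 27.02) / 27.02 * 100 = 1.41%

1.41


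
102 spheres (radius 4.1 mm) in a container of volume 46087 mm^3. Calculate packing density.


V_sphere = 4/3*pi*4.1^3 = 288.6956 mm^3
Total V = 102*288.6956 = 29446.9512 mm^3
PD = 29446.9512 / 46087 = 0.639

0.639


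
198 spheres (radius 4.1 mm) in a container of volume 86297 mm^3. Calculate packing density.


V_sphere = 4/3*pi*4.1^3 = 288.6956 mm^3
Total V = 198*288.6956 = 57161.7288 mm^3
PD = 57161.7288 / 86297 = 0.662

0.662


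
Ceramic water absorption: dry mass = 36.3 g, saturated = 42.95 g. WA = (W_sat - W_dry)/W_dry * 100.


WA = (42.95 - 36.3) / 36.3 * 100 = 18.32%

18.32


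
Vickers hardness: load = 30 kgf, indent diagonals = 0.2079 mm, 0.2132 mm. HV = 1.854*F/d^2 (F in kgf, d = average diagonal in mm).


d_avg = (0.2079+0.2132)/2 = 0.21055 mm
HV = 1.854*30/0.21055^2 = 1255

1255


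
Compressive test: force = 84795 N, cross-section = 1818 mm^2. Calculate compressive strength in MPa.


CS = 84795 / 1818 = 46.6 MPa

46.6


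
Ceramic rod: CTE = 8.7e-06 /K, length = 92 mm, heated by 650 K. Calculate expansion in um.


dL = 8.7e-06 * 92 * 650 * 1000 = 520.26 um

520.26


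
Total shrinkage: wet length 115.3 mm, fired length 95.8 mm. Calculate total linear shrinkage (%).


TS = (115.3 - 95.8) / 115.3 * 100 = 16.91%

16.91


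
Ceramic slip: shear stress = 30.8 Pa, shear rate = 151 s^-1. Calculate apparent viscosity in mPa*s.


eta = tau/gamma * 1000 = 30.8/151 * 1000 = 204.0 mPa*s

204.0


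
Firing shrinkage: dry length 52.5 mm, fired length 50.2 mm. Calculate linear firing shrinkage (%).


FS = (52.5 - 50.2) / 52.5 * 100 = 4.38%

4.38


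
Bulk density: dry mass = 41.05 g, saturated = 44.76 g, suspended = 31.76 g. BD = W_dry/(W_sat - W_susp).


BD = 41.05 / (44.76 - 31.76) = 41.05 / 13.0 = 3.158 g/cm^3

3.158


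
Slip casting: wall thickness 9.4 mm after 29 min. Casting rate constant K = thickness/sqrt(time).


K = 9.4 / sqrt(29) = 9.4 / 5.3852 = 1.746 mm/min^0.5

1.746


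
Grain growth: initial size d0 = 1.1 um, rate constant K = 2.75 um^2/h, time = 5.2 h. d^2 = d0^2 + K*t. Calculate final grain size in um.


d^2 = 1.1^2 + 2.75*5.2 = 15.51
d = sqrt(15.51) = 3.94 um

3.94


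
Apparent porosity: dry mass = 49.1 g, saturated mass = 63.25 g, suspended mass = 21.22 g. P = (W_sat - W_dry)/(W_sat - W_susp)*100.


P = (63.25 - 49.1) / (63.25 - 21.22) * 100 = 14.15 / 42.03 * 100 = 33.7%

33.7


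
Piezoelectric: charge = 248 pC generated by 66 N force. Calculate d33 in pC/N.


d33 = 248 / 66 = 3.8 pC/N

3.8


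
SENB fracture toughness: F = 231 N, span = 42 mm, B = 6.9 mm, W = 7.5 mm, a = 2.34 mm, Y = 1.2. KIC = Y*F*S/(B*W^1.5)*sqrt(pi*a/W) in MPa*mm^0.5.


KIC = 1.2*231*42/(6.9*7.5^1.5)*sqrt(pi*2.34/7.5) = 81.33

81.33


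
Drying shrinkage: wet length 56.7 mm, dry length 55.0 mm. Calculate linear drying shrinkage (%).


DS = (56.7 - 55.0) / 56.7 * 100 = 3.0%

3.0


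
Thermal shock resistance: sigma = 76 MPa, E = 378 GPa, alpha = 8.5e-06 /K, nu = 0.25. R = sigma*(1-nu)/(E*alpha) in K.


R = 76*(1-0.25)/(378*1000*8.5e-06) = 18 K

18


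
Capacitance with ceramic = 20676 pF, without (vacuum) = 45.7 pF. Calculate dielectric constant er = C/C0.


er = 20676 / 45.7 = 452.43

452.43


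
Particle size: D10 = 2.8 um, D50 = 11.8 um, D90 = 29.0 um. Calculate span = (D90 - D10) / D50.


Span = (29.0 - 2.8) / 11.8 = 26.2 / 11.8 = 2.22

2.22


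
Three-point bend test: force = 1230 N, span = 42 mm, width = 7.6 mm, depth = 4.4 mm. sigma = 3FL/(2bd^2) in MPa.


sigma = 3*1230*42/(2*7.6*4.4^2) = 526.7 MPa

526.7


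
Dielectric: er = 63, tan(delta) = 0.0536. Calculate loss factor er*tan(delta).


Loss = 63 * 0.0536 = 3.377

3.377


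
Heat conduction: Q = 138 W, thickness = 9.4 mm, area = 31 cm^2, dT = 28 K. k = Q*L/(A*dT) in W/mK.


k = 138*9.4/1000/(31/10000*28) = 14.94 W/mK

14.94


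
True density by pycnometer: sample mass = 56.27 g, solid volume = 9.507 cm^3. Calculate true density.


TD = 56.27 / 9.507 = 5.919 g/cm^3

5.919


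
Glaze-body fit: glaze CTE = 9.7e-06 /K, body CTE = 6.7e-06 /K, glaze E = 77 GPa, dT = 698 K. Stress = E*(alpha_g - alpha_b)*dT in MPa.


Stress = 77*1000*(9.7e-06 - 6.7e-06)*698 = 161.2 MPa

161.2


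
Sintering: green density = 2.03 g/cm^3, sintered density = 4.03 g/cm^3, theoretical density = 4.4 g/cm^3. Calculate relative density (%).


Relative = 4.03 / 4.4 * 100 = 91.6%

91.6


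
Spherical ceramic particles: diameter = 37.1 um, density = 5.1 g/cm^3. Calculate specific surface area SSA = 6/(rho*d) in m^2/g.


SSA = 6 / (5.1 * 37.1) = 0.032 m^2/g

0.032


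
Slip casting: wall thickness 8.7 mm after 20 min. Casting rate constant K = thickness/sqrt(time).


K = 8.7 / sqrt(20) = 8.7 / 4.4721 = 1.945 mm/min^0.5

1.945


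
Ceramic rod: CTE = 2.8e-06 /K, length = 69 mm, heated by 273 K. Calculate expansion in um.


dL = 2.8e-06 * 69 * 273 * 1000 = 52.744 um

52.744


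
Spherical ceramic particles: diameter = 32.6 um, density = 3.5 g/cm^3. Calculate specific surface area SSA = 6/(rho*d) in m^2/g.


SSA = 6 / (3.5 * 32.6) = 0.053 m^2/g

0.053


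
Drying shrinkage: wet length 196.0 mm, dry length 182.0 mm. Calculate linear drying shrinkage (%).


DS = (196.0 - 182.0) / 196.0 * 100 = 7.14%

7.14


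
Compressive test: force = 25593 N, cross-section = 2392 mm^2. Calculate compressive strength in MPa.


CS = 25593 / 2392 = 10.7 MPa

10.7


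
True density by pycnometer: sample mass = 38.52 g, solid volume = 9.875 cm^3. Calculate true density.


TD = 38.52 / 9.875 = 3.901 g/cm^3

3.901


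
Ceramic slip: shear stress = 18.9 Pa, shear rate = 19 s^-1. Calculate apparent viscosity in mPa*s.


eta = tau/gamma * 1000 = 18.9/19 * 1000 = 994.7 mPa*s

994.7


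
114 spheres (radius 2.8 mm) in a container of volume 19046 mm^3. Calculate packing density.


V_sphere = 4/3*pi*2.8^3 = 91.9523 mm^3
Total V = 114*91.9523 = 10482.5622 mm^3
PD = 10482.5622 / 19046 = 0.55

0.55


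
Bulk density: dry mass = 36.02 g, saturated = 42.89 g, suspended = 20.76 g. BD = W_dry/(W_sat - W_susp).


BD = 36.02 / (42.89 - 20.76) = 36.02 / 22.13 = 1.628 g/cm^3

1.628


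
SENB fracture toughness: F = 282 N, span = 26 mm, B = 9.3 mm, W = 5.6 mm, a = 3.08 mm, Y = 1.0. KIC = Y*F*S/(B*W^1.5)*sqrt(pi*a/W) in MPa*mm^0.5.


KIC = 1.0*282*26/(9.3*5.6^1.5)*sqrt(pi*3.08/5.6) = 78.2

78.2


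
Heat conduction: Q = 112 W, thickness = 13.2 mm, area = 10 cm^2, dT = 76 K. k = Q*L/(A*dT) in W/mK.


k = 112*13.2/1000/(10/10000*76) = 19.45 W/mK

19.45


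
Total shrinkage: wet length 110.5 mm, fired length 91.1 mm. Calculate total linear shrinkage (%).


TS = (110.5 - 91.1) / 110.5 * 100 = 17.56%

17.56


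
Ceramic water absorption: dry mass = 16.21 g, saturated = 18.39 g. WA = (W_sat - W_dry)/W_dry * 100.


WA = (18.39 - 16.21) / 16.21 * 100 = 13.45%

13.45


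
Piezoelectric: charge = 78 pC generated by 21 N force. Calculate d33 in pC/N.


d33 = 78 / 21 = 3.7 pC/N

3.7


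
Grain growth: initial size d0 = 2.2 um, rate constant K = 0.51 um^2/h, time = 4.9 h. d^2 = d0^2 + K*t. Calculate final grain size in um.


d^2 = 2.2^2 + 0.51*4.9 = 7.339
d = sqrt(7.339) = 2.71 um

2.71


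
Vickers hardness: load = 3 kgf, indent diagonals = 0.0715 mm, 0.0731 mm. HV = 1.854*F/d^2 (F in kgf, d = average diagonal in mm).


d_avg = (0.0715+0.0731)/2 = 0.0723 mm
HV = 1.854*3/0.0723^2 = 1064

1064


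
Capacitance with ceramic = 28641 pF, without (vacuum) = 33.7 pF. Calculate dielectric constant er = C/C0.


er = 28641 / 33.7 = 849.88

849.88


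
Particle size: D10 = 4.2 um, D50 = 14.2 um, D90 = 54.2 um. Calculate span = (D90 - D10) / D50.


Span = (54.2 - 4.2) / 14.2 = 50.0 / 14.2 = 3.521

3.521


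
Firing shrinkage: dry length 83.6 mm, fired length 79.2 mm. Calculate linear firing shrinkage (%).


FS = (83.6 - 79.2) / 83.6 * 100 = 5.26%

5.26


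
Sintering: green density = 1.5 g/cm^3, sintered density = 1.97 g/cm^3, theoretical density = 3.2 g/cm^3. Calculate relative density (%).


Relative = 1.97 / 3.2 * 100 = 61.6%

61.6


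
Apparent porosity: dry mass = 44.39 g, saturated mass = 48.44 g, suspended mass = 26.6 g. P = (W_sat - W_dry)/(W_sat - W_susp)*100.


P = (48.44 - 44.39) / (48.44 - 26.6) * 100 = 4.05 / 21.84 * 100 = 18.5%

18.5


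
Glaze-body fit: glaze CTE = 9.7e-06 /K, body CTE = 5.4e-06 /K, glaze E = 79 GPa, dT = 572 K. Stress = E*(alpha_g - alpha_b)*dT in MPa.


Stress = 79*1000*(9.7e-06 - 5.4e-06)*572 = 194.3 MPa

194.3


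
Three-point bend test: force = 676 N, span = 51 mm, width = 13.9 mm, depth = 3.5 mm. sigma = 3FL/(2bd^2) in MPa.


sigma = 3*676*51/(2*13.9*3.5^2) = 303.7 MPa

303.7


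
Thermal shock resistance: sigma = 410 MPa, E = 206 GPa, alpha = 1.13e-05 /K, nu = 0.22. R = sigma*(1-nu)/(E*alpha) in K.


R = 410*(1-0.22)/(206*1000*1.13e-05) = 137 K

137


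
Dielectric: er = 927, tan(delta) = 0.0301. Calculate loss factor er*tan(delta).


Loss = 927 * 0.0301 = 27.903

27.903


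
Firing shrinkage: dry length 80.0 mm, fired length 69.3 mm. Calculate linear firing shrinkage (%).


FS = (80.0 - 69.3) / 80.0 * 100 = 13.38%

13.38


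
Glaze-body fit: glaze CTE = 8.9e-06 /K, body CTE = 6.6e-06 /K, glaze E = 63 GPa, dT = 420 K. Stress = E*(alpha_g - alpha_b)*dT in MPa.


Stress = 63*1000*(8.9e-06 - 6.6e-06)*420 = 60.9 MPa

60.9


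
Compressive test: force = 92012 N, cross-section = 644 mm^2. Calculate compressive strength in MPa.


CS = 92012 / 644 = 142.9 MPa

142.9


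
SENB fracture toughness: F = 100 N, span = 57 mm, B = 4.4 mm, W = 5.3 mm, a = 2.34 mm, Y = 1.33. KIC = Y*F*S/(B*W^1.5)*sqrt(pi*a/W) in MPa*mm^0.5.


KIC = 1.33*100*57/(4.4*5.3^1.5)*sqrt(pi*2.34/5.3) = 166.3

166.3


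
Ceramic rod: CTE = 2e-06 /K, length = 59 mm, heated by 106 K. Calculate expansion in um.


dL = 2e-06 * 59 * 106 * 1000 = 12.508 um

12.508


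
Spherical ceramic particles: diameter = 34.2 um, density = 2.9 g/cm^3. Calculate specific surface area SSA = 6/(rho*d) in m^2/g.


SSA = 6 / (2.9 * 34.2) = 0.06 m^2/g

0.06


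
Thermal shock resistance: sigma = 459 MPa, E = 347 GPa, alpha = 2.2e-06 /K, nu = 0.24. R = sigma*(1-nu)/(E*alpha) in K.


R = 459*(1-0.24)/(347*1000*2.2e-06) = 457 K

457


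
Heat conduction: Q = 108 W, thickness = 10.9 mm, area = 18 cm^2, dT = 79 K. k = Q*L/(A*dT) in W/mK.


k = 108*10.9/1000/(18/10000*79) = 8.28 W/mK

8.28


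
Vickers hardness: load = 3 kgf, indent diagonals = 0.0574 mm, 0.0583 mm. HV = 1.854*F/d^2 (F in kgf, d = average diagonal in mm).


d_avg = (0.0574+0.0583)/2 = 0.05785 mm
HV = 1.854*3/0.05785^2 = 1662

1662


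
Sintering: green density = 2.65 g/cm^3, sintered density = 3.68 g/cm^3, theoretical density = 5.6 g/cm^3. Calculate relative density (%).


Relative = 3.68 / 5.6 * 100 = 65.7%

65.7


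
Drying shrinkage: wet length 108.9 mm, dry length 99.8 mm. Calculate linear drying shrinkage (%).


DS = (108.9 - 99.8) / 108.9 * 100 = 8.36%

8.36


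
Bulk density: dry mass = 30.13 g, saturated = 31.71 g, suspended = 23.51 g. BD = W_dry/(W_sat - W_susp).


BD = 30.13 / (31.71 - 23.51) = 30.13 / 8.2 = 3.674 g/cm^3

3.674


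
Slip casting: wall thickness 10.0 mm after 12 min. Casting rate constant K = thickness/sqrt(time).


K = 10.0 / sqrt(12) = 10.0 / 3.4641 = 2.887 mm/min^0.5

2.887


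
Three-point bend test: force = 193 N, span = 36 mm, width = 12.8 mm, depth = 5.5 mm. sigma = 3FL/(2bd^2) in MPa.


sigma = 3*193*36/(2*12.8*5.5^2) = 26.9 MPa

26.9


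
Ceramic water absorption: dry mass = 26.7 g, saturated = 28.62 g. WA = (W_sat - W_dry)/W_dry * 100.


WA = (28.62 - 26.7) / 26.7 * 100 = 7.19%

7.19


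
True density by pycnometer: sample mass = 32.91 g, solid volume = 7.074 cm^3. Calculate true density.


TD = 32.91 / 7.074 = 4.652 g/cm^3

4.652


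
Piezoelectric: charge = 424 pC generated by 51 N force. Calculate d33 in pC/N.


d33 = 424 / 51 = 8.3 pC/N

8.3


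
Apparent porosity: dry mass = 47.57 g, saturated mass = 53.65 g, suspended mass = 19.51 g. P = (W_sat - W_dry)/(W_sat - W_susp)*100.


P = (53.65 - 47.57) / (53.65 - 19.51) * 100 = 6.08 / 34.14 * 100 = 17.8%

17.8


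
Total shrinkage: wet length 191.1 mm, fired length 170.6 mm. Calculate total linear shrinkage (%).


TS = (191.1 - 170.6) / 191.1 * 100 = 10.73%

10.73


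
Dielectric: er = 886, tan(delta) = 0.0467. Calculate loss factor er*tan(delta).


Loss = 886 * 0.0467 = 41.376

41.376


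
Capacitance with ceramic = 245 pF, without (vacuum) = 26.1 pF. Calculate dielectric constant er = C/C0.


er = 245 / 26.1 = 9.39

9.39


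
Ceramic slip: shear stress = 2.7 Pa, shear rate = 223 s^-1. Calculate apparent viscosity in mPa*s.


eta = tau/gamma * 1000 = 2.7/223 * 1000 = 12.1 mPa*s

12.1


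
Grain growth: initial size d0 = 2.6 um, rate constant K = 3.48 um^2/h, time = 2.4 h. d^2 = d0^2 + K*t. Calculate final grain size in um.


d^2 = 2.6^2 + 3.48*2.4 = 15.112
d = sqrt(15.112) = 3.89 um

3.89


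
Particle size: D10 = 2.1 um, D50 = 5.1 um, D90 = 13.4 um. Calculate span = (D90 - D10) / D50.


Span = (13.4 - 2.1) / 5.1 = 11.3 / 5.1 = 2.216

2.216


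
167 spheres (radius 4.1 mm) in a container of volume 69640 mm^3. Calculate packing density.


V_sphere = 4/3*pi*4.1^3 = 288.6956 mm^3
Total V = 167*288.6956 = 48212.1652 mm^3
PD = 48212.1652 / 69640 = 0.692

0.692


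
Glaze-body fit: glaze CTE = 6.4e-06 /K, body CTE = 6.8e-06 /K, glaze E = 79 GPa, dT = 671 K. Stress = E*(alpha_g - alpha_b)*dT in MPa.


Stress = 79*1000*(6.4e-06 - 6.8e-06)*671 = -21.2 MPa

-21.2


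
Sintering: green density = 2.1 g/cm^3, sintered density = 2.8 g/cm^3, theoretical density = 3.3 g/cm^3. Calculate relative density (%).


Relative = 2.8 / 3.3 * 100 = 84.8%

84.8


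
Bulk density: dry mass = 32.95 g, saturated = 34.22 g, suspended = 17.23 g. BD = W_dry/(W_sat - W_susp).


BD = 32.95 / (34.22 - 17.23) = 32.95 / 16.99 = 1.939 g/cm^3

1.939


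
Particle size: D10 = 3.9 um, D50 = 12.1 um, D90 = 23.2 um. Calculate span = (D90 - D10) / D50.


Span = (23.2 - 3.9) / 12.1 = 19.3 / 12.1 = 1.595

1.595


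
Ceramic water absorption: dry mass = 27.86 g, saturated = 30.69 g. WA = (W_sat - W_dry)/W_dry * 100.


WA = (30.69 - 27.86) / 27.86 * 100 = 10.16%

10.16


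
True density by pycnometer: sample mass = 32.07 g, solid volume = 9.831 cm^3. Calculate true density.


TD = 32.07 / 9.831 = 3.262 g/cm^3

3.262


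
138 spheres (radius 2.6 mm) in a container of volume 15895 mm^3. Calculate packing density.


V_sphere = 4/3*pi*2.6^3 = 73.6222 mm^3
Total V = 138*73.6222 = 10159.8636 mm^3
PD = 10159.8636 / 15895 = 0.639

0.639


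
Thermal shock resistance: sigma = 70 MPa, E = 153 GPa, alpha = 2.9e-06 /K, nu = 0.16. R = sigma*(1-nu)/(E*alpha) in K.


R = 70*(1-0.16)/(153*1000*2.9e-06) = 133 K

133


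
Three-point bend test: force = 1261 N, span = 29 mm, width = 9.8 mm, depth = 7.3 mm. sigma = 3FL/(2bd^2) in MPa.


sigma = 3*1261*29/(2*9.8*7.3^2) = 105.0 MPa

105.0


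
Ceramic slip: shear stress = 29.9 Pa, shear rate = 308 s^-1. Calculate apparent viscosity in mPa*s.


eta = tau/gamma * 1000 = 29.9/308 * 1000 = 97.1 mPa*s

97.1


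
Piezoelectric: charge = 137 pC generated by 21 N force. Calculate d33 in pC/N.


d33 = 137 / 21 = 6.5 pC/N

6.5


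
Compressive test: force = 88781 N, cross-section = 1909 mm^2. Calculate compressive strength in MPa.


CS = 88781 / 1909 = 46.5 MPa

46.5


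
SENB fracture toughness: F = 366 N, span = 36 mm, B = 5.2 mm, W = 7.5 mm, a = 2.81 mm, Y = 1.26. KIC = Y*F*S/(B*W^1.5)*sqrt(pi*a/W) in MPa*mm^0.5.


KIC = 1.26*366*36/(5.2*7.5^1.5)*sqrt(pi*2.81/7.5) = 168.64

168.64


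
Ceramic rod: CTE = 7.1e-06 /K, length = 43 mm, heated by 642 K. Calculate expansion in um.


dL = 7.1e-06 * 43 * 642 * 1000 = 196.003 um

196.003


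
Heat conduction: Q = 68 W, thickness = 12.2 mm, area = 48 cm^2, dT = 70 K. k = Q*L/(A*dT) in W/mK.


k = 68*12.2/1000/(48/10000*70) = 2.47 W/mK

2.47


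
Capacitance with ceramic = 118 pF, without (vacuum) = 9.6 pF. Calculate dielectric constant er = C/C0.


er = 118 / 9.6 = 12.29

12.29


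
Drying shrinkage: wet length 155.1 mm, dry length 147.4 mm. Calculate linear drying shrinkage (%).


DS = (155.1 - 147.4) / 155.1 * 100 = 4.96%

4.96


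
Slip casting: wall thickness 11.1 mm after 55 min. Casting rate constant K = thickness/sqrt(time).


K = 11.1 / sqrt(55) = 11.1 / 7.4162 = 1.497 mm/min^0.5

1.497


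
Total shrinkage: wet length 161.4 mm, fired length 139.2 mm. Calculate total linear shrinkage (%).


TS = (161.4 - 139.2) / 161.4 * 100 = 13.75%

13.75


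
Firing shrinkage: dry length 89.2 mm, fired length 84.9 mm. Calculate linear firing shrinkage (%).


FS = (89.2 - 84.9) / 89.2 * 100 = 4.82%

4.82


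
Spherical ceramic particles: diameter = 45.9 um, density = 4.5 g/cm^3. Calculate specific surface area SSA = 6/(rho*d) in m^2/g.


SSA = 6 / (4.5 * 45.9) = 0.029 m^2/g

0.029


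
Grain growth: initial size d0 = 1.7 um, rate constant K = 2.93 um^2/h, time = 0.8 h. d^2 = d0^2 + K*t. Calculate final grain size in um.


d^2 = 1.7^2 + 2.93*0.8 = 5.234
d = sqrt(5.234) = 2.29 um

2.29


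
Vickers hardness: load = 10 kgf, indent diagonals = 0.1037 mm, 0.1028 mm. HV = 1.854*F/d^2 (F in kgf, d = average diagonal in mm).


d_avg = (0.1037+0.1028)/2 = 0.10325 mm
HV = 1.854*10/0.10325^2 = 1739

1739


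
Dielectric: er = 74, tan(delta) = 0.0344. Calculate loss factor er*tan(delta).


Loss = 74 * 0.0344 = 2.546

2.546


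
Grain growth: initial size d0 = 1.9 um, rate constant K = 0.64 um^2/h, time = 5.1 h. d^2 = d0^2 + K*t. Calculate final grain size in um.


d^2 = 1.9^2 + 0.64*5.1 = 6.874
d = sqrt(6.874) = 2.62 um

2.62


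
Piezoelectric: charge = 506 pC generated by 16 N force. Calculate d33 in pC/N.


d33 = 506 / 16 = 31.6 pC/N

31.6


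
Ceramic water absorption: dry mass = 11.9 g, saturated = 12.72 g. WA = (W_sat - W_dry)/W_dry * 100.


WA = (12.72 - 11.9) / 11.9 * 100 = 6.89%

6.89


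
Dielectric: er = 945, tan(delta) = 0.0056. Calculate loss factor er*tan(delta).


Loss = 945 * 0.0056 = 5.292

5.292


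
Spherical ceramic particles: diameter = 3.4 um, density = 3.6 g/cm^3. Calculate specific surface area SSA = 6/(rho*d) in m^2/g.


SSA = 6 / (3.6 * 3.4) = 0.49 m^2/g

0.49


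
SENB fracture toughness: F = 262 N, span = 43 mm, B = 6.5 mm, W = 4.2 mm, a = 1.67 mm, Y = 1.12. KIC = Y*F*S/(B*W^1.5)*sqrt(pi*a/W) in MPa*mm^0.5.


KIC = 1.12*262*43/(6.5*4.2^1.5)*sqrt(pi*1.67/4.2) = 252.06

252.06


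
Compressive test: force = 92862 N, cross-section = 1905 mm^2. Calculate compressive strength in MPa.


CS = 92862 / 1905 = 48.7 MPa

48.7


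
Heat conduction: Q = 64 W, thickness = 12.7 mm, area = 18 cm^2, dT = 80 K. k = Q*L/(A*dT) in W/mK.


k = 64*12.7/1000/(18/10000*80) = 5.64 W/mK

5.64


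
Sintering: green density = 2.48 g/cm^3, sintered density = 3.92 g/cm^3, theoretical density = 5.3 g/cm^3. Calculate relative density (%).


Relative = 3.92 / 5.3 * 100 = 74.0%

74.0


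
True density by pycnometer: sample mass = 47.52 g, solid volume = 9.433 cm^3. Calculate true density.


TD = 47.52 / 9.433 = 5.038 g/cm^3

5.038


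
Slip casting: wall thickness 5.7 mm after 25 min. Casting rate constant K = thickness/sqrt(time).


K = 5.7 / sqrt(25) = 5.7 / 5.0 = 1.14 mm/min^0.5

1.14


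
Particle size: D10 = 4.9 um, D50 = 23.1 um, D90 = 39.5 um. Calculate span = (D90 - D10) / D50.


Span = (39.5 - 4.9) / 23.1 = 34.6 / 23.1 = 1.498

1.498


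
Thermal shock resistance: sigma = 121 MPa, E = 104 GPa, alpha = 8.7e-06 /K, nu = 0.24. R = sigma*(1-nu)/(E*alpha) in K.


R = 121*(1-0.24)/(104*1000*8.7e-06) = 102 K

102


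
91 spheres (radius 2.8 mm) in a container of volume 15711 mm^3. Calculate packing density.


V_sphere = 4/3*pi*2.8^3 = 91.9523 mm^3
Total V = 91*91.9523 = 8367.6593 mm^3
PD = 8367.6593 / 15711 = 0.533

0.533


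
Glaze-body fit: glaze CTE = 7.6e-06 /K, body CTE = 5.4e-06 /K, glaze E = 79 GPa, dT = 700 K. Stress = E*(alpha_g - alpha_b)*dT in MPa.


Stress = 79*1000*(7.6e-06 - 5.4e-06)*700 = 121.7 MPa

121.7


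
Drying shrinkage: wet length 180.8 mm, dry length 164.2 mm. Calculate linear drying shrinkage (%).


DS = (180.8 - 164.2) / 180.8 * 100 = 9.18%

9.18


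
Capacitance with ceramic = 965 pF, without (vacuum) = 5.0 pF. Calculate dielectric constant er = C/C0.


er = 965 / 5.0 = 193.0

193.0


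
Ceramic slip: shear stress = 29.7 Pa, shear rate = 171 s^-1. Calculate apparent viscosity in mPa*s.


eta = tau/gamma * 1000 = 29.7/171 * 1000 = 173.7 mPa*s

173.7


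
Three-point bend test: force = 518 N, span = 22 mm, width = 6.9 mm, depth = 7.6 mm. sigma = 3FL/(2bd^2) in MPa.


sigma = 3*518*22/(2*6.9*7.6^2) = 42.9 MPa

42.9


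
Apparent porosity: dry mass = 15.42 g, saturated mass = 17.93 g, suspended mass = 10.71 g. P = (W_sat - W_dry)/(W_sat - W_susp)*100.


P = (17.93 - 15.42) / (17.93 - 10.71) * 100 = 2.51 / 7.22 * 100 = 34.8%

34.8


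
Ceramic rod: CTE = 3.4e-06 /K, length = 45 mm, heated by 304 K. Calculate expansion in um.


dL = 3.4e-06 * 45 * 304 * 1000 = 46.512 um

46.512


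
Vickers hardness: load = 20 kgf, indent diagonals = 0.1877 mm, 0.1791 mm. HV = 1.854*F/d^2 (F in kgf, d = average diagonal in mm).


d_avg = (0.1877+0.1791)/2 = 0.1834 mm
HV = 1.854*20/0.1834^2 = 1102

1102


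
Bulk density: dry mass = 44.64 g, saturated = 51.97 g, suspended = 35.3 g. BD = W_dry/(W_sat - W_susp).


BD = 44.64 / (51.97 - 35.3) = 44.64 / 16.67 = 2.678 g/cm^3

2.678


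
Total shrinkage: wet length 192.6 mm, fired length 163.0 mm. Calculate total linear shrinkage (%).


TS = (192.6 - 163.0) / 192.6 * 100 = 15.37%

15.37


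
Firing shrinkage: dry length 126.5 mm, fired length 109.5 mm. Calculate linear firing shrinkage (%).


FS = (126.5 - 109.5) / 126.5 * 100 = 13.44%

13.44


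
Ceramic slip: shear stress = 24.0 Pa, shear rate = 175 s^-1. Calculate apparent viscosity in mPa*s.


eta = tau/gamma * 1000 = 24.0/175 * 1000 = 137.1 mPa*s

137.1


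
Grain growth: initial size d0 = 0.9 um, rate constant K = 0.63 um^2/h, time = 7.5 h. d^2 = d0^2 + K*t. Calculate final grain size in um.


d^2 = 0.9^2 + 0.63*7.5 = 5.535
d = sqrt(5.535) = 2.35 um

2.35


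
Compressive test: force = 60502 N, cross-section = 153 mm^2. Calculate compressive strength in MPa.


CS = 60502 / 153 = 395.4 MPa

395.4


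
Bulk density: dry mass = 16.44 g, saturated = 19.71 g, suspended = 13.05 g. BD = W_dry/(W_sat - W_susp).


BD = 16.44 / (19.71 - 13.05) = 16.44 / 6.66 = 2.468 g/cm^3

2.468


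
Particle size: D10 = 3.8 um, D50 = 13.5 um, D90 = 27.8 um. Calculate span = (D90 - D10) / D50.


Span = (27.8 - 3.8) / 13.5 = 24.0 / 13.5 = 1.778

1.778


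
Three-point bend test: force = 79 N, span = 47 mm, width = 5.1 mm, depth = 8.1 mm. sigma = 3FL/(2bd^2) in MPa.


sigma = 3*79*47/(2*5.1*8.1^2) = 16.6 MPa

16.6


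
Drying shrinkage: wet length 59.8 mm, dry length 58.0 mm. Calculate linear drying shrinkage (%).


DS = (59.8 - 58.0) / 59.8 * 100 = 3.01%

3.01


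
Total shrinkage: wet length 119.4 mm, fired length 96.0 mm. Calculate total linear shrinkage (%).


TS = (119.4 - 96.0) / 119.4 * 100 = 19.6%

19.6


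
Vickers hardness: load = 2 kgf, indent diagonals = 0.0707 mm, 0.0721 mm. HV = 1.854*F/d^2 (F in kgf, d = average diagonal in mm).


d_avg = (0.0707+0.0721)/2 = 0.0714 mm
HV = 1.854*2/0.0714^2 = 727

727


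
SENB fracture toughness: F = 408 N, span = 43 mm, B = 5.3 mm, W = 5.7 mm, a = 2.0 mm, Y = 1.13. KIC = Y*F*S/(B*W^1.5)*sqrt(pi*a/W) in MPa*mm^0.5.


KIC = 1.13*408*43/(5.3*5.7^1.5)*sqrt(pi*2.0/5.7) = 288.58

288.58


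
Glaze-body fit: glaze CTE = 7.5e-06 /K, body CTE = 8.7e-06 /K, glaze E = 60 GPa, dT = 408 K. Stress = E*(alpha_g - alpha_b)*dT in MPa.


Stress = 60*1000*(7.5e-06 - 8.7e-06)*408 = -29.4 MPa

-29.4


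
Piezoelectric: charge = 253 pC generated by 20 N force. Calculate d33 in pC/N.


d33 = 253 / 20 = 12.7 pC/N

12.7


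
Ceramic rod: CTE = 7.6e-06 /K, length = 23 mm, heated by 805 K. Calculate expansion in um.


dL = 7.6e-06 * 23 * 805 * 1000 = 140.714 um

140.714


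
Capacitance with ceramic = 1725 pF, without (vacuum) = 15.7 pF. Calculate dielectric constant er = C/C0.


er = 1725 / 15.7 = 109.87

109.87


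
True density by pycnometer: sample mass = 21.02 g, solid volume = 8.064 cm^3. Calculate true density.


TD = 21.02 / 8.064 = 2.607 g/cm^3

2.607


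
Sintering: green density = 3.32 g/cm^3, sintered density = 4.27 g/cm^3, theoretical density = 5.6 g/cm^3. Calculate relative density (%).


Relative = 4.27 / 5.6 * 100 = 76.3%

76.3


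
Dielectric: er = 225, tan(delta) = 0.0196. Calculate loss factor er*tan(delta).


Loss = 225 * 0.0196 = 4.41

4.41


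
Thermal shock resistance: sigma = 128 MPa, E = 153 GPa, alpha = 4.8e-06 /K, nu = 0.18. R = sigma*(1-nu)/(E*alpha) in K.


R = 128*(1-0.18)/(153*1000*4.8e-06) = 143 K

143


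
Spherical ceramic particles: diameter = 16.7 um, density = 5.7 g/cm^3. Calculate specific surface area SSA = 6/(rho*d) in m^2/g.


SSA = 6 / (5.7 * 16.7) = 0.063 m^2/g

0.063


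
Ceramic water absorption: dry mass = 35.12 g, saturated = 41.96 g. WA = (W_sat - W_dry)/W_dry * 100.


WA = (41.96 - 35.12) / 35.12 * 100 = 19.48%

19.48


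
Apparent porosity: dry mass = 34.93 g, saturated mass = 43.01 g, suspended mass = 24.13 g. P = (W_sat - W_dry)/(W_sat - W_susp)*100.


P = (43.01 - 34.93) / (43.01 - 24.13) * 100 = 8.08 / 18.88 * 100 = 42.8%

42.8


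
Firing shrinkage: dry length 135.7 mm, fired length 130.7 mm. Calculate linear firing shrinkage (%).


FS = (135.7 - 130.7) / 135.7 * 100 = 3.68%

3.68


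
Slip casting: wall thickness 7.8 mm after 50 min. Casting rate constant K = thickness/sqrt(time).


K = 7.8 / sqrt(50) = 7.8 / 7.0711 = 1.103 mm/min^0.5

1.103


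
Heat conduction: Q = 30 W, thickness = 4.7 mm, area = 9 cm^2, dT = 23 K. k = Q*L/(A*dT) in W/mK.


k = 30*4.7/1000/(9/10000*23) = 6.81 W/mK

6.81


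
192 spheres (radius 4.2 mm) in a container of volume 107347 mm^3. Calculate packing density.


V_sphere = 4/3*pi*4.2^3 = 310.3391 mm^3
Total V = 192*310.3391 = 59585.1072 mm^3
PD = 59585.1072 / 107347 = 0.555

0.555


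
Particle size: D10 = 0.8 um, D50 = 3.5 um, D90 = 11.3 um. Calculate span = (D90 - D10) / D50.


Span = (11.3 - 0.8) / 3.5 = 10.5 / 3.5 = 3.0

3.0


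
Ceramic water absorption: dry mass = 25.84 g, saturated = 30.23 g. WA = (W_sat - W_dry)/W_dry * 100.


WA = (30.23 - 25.84) / 25.84 * 100 = 16.99%

16.99


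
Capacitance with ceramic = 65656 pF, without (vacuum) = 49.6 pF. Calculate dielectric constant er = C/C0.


er = 65656 / 49.6 = 1323.71

1323.71


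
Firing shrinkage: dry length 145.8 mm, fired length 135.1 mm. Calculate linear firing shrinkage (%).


FS = (145.8 - 135.1) / 145.8 * 100 = 7.34%

7.34


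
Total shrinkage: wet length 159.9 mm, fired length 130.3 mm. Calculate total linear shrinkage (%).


TS = (159.9 - 130.3) / 159.9 * 100 = 18.51%

18.51


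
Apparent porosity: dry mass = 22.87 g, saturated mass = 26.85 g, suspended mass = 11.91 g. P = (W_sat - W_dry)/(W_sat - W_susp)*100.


P = (26.85 - 22.87) / (26.85 - 11.91) * 100 = 3.98 / 14.94 * 100 = 26.6%

26.6


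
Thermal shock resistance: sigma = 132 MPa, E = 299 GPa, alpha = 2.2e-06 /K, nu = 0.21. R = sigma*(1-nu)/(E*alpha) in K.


R = 132*(1-0.21)/(299*1000*2.2e-06) = 159 K

159


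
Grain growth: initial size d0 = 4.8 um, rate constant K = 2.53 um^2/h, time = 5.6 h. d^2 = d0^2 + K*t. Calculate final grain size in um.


d^2 = 4.8^2 + 2.53*5.6 = 37.208
d = sqrt(37.208) = 6.1 um

6.1


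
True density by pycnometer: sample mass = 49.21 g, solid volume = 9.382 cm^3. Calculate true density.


TD = 49.21 / 9.382 = 5.245 g/cm^3

5.245


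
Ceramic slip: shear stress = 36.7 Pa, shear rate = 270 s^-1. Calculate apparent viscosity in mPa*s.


eta = tau/gamma * 1000 = 36.7/270 * 1000 = 135.9 mPa*s

135.9


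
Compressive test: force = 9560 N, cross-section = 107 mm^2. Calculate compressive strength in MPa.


CS = 9560 / 107 = 89.3 MPa

89.3


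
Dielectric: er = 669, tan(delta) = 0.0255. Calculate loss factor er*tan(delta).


Loss = 669 * 0.0255 = 17.06

17.06


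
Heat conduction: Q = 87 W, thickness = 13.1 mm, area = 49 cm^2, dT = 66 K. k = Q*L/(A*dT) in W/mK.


k = 87*13.1/1000/(49/10000*66) = 3.52 W/mK

3.52


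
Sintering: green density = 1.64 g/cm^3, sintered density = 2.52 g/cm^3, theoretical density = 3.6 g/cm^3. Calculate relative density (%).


Relative = 2.52 / 3.6 * 100 = 70.0%

70.0


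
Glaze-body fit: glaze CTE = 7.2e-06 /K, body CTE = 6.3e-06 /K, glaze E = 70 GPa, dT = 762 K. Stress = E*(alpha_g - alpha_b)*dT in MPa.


Stress = 70*1000*(7.2e-06 - 6.3e-06)*762 = 48.0 MPa

48.0


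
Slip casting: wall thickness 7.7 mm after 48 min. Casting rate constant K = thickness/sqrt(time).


K = 7.7 / sqrt(48) = 7.7 / 6.9282 = 1.111 mm/min^0.5

1.111


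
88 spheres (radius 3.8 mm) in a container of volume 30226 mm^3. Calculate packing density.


V_sphere = 4/3*pi*3.8^3 = 229.8473 mm^3
Total V = 88*229.8473 = 20226.5624 mm^3
PD = 20226.5624 / 30226 = 0.669

0.669


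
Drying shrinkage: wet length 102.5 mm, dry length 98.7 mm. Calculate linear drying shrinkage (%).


DS = (102.5 - 98.7) / 102.5 * 100 = 3.71%

3.71


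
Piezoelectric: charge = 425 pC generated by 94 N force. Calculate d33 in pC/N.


d33 = 425 / 94 = 4.5 pC/N

4.5


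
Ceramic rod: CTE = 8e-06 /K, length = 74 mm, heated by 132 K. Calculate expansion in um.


dL = 8e-06 * 74 * 132 * 1000 = 78.144 um

78.144


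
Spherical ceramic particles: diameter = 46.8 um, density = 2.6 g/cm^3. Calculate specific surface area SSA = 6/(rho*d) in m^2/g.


SSA = 6 / (2.6 * 46.8) = 0.049 m^2/g

0.049


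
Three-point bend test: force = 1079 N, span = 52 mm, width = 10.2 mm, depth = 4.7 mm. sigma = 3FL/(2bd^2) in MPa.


sigma = 3*1079*52/(2*10.2*4.7^2) = 373.5 MPa

373.5


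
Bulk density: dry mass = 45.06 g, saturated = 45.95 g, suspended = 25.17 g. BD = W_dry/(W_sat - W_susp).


BD = 45.06 / (45.95 - 25.17) = 45.06 / 20.78 = 2.168 g/cm^3

2.168


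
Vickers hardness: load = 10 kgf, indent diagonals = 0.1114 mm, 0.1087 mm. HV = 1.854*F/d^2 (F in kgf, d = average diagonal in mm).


d_avg = (0.1114+0.1087)/2 = 0.11005 mm
HV = 1.854*10/0.11005^2 = 1531

1531


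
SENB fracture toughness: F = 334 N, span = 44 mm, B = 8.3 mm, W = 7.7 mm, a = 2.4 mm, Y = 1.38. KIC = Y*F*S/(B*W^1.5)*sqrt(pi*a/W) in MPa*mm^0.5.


KIC = 1.38*334*44/(8.3*7.7^1.5)*sqrt(pi*2.4/7.7) = 113.16

113.16


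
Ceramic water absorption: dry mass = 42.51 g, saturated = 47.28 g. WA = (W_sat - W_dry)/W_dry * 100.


WA = (47.28 - 42.51) / 42.51 * 100 = 11.22%

11.22


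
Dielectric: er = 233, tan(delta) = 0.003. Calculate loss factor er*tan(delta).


Loss = 233 * 0.003 = 0.699

0.699


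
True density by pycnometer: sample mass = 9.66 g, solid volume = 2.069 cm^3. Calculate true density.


TD = 9.66 / 2.069 = 4.669 g/cm^3

4.669


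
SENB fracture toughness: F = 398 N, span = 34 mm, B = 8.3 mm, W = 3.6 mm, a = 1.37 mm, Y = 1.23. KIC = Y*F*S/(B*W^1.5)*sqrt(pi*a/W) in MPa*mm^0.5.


KIC = 1.23*398*34/(8.3*3.6^1.5)*sqrt(pi*1.37/3.6) = 321.01

321.01


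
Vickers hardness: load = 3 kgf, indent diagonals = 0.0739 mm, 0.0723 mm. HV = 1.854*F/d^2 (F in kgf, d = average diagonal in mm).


d_avg = (0.0739+0.0723)/2 = 0.0731 mm
HV = 1.854*3/0.0731^2 = 1041

1041


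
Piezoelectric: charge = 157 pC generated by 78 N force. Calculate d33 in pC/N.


d33 = 157 / 78 = 2.0 pC/N

2.0


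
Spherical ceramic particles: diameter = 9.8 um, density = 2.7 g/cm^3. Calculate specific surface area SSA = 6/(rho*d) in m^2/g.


SSA = 6 / (2.7 * 9.8) = 0.227 m^2/g

0.227


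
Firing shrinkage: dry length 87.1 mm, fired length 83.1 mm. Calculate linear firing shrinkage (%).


FS = (87.1 - 83.1) / 87.1 * 100 = 4.59%

4.59


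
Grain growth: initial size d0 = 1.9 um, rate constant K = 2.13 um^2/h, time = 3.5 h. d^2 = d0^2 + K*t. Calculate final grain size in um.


d^2 = 1.9^2 + 2.13*3.5 = 11.065
d = sqrt(11.065) = 3.33 um

3.33


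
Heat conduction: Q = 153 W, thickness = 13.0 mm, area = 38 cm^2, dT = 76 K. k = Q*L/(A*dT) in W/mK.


k = 153*13.0/1000/(38/10000*76) = 6.89 W/mK

6.89


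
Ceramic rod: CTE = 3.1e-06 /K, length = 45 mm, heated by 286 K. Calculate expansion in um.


dL = 3.1e-06 * 45 * 286 * 1000 = 39.897 um

39.897


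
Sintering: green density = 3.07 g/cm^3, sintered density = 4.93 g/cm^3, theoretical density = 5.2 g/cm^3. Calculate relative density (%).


Relative = 4.93 / 5.2 * 100 = 94.8%

94.8


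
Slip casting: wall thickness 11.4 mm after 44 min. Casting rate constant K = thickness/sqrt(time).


K = 11.4 / sqrt(44) = 11.4 / 6.6332 = 1.719 mm/min^0.5

1.719


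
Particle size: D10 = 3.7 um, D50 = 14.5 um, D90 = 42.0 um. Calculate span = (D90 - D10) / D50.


Span = (42.0 - 3.7) / 14.5 = 38.3 / 14.5 = 2.641

2.641


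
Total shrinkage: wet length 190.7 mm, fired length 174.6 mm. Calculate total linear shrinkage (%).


TS = (190.7 - 174.6) / 190.7 * 100 = 8.44%

8.44


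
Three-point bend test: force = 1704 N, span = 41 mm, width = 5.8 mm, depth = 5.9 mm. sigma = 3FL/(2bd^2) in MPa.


sigma = 3*1704*41/(2*5.8*5.9^2) = 519.1 MPa

519.1


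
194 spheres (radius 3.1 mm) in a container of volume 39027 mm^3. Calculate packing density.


V_sphere = 4/3*pi*3.1^3 = 124.7882 mm^3
Total V = 194*124.7882 = 24208.9108 mm^3
PD = 24208.9108 / 39027 = 0.62

0.62


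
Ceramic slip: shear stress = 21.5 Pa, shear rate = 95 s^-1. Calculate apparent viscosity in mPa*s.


eta = tau/gamma * 1000 = 21.5/95 * 1000 = 226.3 mPa*s

226.3


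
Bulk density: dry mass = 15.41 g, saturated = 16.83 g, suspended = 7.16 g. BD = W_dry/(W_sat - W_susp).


BD = 15.41 / (16.83 - 7.16) = 15.41 / 9.67 = 1.594 g/cm^3

1.594


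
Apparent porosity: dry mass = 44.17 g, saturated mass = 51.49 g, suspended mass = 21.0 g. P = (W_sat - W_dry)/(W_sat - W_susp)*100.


P = (51.49 - 44.17) / (51.49 - 21.0) * 100 = 7.32 / 30.49 * 100 = 24.0%

24.0


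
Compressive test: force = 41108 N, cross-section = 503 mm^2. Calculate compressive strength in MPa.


CS = 41108 / 503 = 81.7 MPa

81.7


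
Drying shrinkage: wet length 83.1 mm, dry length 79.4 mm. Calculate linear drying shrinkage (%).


DS = (83.1 - 79.4) / 83.1 * 100 = 4.45%

4.45


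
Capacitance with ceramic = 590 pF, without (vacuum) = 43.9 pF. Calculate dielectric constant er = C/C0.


er = 590 / 43.9 = 13.44

13.44
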